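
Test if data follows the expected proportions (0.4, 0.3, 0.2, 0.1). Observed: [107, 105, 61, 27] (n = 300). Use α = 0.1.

Expected: [120.0, 90.0, 60.0, 30.0]. χ² = 4.225. df = 3, critical = 6.251. Fail to reject H₀.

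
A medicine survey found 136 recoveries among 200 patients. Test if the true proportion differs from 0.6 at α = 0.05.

p̂ = 0.68, p₀ = 0.6. z = (p̂ - p₀)/√(p₀(1-p₀)/n) = 2.309. Critical: ±1.96. Reject H₀.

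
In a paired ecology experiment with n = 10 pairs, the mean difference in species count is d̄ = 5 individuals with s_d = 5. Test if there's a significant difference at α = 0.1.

t = d̄/(s_d/√n) = 5/(5/√10) = 3.162. df = 9, critical t = ±1.833. Reject H₀.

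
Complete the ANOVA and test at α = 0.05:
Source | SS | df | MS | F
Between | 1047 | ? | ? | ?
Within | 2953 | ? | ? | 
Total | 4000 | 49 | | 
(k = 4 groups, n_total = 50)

df_between = 3, df_within = 46. MS_between = 349.0, MS_within = 64.2. F = 5.437, F_crit ≈ 2.807. Reject H₀.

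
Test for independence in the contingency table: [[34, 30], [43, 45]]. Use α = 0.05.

χ² = 0.269. df = 1, critical = 3.841. Fail to reject H₀. No evidence of dependence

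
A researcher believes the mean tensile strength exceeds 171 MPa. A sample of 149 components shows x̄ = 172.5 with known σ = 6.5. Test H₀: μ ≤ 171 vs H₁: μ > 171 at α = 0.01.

z = 2.817. Critical value: 2.33. Reject H₀.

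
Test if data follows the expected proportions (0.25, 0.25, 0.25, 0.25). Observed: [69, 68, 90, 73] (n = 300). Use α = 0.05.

Expected: [75.0, 75.0, 75.0, 75.0]. χ² = 4.187. df = 3, critical = 7.815. Fail to reject H₀.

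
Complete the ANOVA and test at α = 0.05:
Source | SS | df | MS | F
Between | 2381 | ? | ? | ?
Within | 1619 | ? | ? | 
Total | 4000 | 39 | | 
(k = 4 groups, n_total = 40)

df_between = 3, df_within = 36. MS_between = 793.67, MS_within = 44.97. F = 17.648, F_crit ≈ 2.866. Reject H₀.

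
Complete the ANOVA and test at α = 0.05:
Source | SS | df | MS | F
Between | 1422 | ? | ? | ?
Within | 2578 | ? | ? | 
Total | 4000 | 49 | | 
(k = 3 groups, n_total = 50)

df_between = 2, df_within = 47. MS_between = 711.0, MS_within = 54.85. F = 12.962, F_crit ≈ 3.195. Reject H₀.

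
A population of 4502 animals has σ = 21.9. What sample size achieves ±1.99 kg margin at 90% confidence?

Without FPC: n₀ = (1.645×21.9/1.99)² = 327.728. With FPC: n = n₀N/(n₀+N-1) = 305.6 → n = 306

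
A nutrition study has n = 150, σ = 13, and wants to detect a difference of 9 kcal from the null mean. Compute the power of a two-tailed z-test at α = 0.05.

SE = σ/√n = 13/√150 = 1.061. Non-centrality λ = d/SE = 9/1.061 = 8.479. Power ≈ Φ(λ - z_{α/2}) = Φ(8.479 - 1.96) = Φ(6.519) = 1.0.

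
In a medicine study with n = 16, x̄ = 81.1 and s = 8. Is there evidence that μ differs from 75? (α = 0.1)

t = (x̄ - μ₀)/(s/√n) = (81.1 - 75)/(8/√16) = 3.05. df = 15, critical t = ±1.753. Reject H₀.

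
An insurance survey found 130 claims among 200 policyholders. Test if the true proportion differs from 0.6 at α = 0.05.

p̂ = 0.65, p₀ = 0.6. z = (p̂ - p₀)/√(p₀(1-p₀)/n) = 1.443. Critical: ±1.96. Fail to reject H₀.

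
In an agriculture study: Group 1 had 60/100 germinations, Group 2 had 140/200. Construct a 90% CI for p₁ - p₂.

p̂₁ = 0.6, p̂₂ = 0.7. Difference = -0.1. CI = (-0.197, -0.003)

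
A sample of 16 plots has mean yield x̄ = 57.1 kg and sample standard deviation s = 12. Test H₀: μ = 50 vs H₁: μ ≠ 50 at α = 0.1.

t = (x̄ - μ₀)/(s/√n) = (57.1 - 50)/(12/√16) = 2.367. df = 15, critical t = ±1.753. Reject H₀.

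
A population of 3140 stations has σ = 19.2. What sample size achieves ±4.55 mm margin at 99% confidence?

Without FPC: n₀ = (2.576×19.2/4.55)² = 118.16. With FPC: n = n₀N/(n₀+N-1) = 113.9 → n = 114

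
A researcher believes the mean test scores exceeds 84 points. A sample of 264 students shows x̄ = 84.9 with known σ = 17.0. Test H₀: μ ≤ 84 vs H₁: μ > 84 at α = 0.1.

z = 0.86. Critical value: 1.28. Fail to reject H₀.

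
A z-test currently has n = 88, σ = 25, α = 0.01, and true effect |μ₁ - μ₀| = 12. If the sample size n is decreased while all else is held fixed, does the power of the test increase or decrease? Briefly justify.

Power decreases: a smaller n inflates the standard error σ/√n, pulling the sampling distribution under H₁ back toward the critical value.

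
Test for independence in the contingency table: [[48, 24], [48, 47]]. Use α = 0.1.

χ² = 4.366. df = 1, critical = 2.706. Reject H₀. Variables are dependent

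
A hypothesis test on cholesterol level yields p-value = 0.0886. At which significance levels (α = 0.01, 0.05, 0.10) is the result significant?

p = 0.0886. Significant at: α = 0.1.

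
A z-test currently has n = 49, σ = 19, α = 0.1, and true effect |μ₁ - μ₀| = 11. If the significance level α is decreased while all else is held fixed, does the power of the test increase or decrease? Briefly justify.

Power decreases: a smaller α raises the critical value, so less of the H₁ sampling distribution falls in the rejection region.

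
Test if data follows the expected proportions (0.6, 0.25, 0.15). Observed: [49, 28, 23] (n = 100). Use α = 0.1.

Expected: [60.0, 25.0, 15.0]. χ² = 6.643. df = 2, critical = 4.605. Reject H₀.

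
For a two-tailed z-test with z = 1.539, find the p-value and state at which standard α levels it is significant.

p = 2·P(Z > |1.539|) = 2·(1 - Φ(1.539)) ≈ 0.1238. Not significant at any standard level.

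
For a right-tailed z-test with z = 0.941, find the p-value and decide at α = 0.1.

p = P(Z > 0.941) = 1 - Φ(0.941) ≈ 0.1734. Since p ≥ 0.1, fail to reject H₀ (not significant) at α = 0.1.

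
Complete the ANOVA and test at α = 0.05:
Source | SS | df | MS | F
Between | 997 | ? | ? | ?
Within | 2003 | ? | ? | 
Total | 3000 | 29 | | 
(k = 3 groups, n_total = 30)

df_between = 2, df_within = 27. MS_between = 498.5, MS_within = 74.19. F = 6.72, F_crit ≈ 3.354. Reject H₀.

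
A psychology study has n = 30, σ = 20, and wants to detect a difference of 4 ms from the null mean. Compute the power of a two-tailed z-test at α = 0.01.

SE = σ/√n = 20/√30 = 3.651. Non-centrality λ = d/SE = 4/3.651 = 1.095. Power ≈ Φ(λ - z_{α/2}) = Φ(1.095 - 2.576) = Φ(-1.481) = 0.069.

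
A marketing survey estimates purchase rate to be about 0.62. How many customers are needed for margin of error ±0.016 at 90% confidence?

n = z²p(1-p)/E² = 1.645²×0.62×0.38/0.016² = 2490.4 → n = 2491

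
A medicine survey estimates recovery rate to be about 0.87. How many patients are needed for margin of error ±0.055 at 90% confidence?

n = z²p(1-p)/E² = 1.645²×0.87×0.13/0.055² = 101.2 → n = 102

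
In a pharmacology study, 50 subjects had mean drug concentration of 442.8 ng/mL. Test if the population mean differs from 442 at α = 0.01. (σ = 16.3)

z = (x̄ - μ₀)/(σ/√n) = (442.8 - 442)/(16.3/√50) = 0.347. Critical value: ±2.576. Since |0.347| ≤ 2.576, Fail to reject H₀.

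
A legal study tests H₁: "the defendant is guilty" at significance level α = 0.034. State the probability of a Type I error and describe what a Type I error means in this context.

P(Type I error) = α = 0.034. A Type I error is rejecting H₀ when H₀ is actually true (false positive) — here, concluding that the defendant is guilty when in fact this is not the case. Consequence: convicting an innocent person.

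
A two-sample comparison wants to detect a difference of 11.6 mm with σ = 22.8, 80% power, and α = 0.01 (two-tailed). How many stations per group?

n per group = 2(z_α/2 + z_β)²σ²/d² = 2×(2.576 + 0.84)²×22.8²/11.6² = 90.2 → n = 91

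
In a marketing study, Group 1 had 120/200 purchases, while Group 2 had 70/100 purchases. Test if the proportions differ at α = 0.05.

p̂₁ = 0.6, p̂₂ = 0.7, pooled p̂ = 0.633. z = -1.694. Critical: ±1.96. Fail to reject H₀.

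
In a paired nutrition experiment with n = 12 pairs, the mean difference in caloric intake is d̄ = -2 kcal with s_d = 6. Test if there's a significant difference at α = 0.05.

t = d̄/(s_d/√n) = -2/(6/√12) = -1.155. df = 11, critical t = ±2.201. Fail to reject H₀.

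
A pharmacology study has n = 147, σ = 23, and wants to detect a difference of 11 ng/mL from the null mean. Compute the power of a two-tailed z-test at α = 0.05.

SE = σ/√n = 23/√147 = 1.897. Non-centrality λ = d/SE = 11/1.897 = 5.799. Power ≈ Φ(λ - z_{α/2}) = Φ(5.799 - 1.96) = Φ(3.839) = 1.0.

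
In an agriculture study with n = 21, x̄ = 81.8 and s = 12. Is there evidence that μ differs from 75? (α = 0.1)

t = (x̄ - μ₀)/(s/√n) = (81.8 - 75)/(12/√21) = 2.597. df = 20, critical t = ±1.725. Reject H₀.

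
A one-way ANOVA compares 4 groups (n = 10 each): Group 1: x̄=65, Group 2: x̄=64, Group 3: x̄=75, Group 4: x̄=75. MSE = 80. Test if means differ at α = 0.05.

Grand mean = 69.75. SS_between = 1107.5, MS_between = 369.17. F = 4.615, F_crit ≈ 2.866. Reject H₀.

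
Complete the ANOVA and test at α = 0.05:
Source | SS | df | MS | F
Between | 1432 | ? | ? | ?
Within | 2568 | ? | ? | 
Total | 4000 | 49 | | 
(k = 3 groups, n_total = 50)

df_between = 2, df_within = 47. MS_between = 716.0, MS_within = 54.64. F = 13.104, F_crit ≈ 3.195. Reject H₀.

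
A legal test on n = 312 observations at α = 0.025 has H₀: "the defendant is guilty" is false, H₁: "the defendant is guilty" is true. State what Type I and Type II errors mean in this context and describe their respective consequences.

Type I (false positive): concluding that the defendant is guilty when it is not — convicting an innocent person. Type II (false negative): failing to conclude that the defendant is guilty when it is — acquitting a guilty person. Which is costlier depends on domain priorities and is a judgement call rather than a statistical fact.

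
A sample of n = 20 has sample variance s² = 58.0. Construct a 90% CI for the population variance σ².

df = 19. χ²_{0.05} = 30.144, χ²_{0.95} = 10.117. CI for σ² = ((n-1)s²/χ²_{α/2}, (n-1)s²/χ²_{1-α/2}) = (19·58.0/30.144, 19·58.0/10.117) = (36.56, 108.93)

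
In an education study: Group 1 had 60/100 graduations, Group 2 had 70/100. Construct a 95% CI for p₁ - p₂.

p̂₁ = 0.6, p̂₂ = 0.7. Difference = -0.1. CI = (-0.231, 0.031)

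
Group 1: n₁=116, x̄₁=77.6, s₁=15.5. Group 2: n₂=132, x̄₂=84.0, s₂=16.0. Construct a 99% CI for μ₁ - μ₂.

Difference = -6.4. SE = √(15.5²/116 + 16.0²/132) = 2.003. CI = (-11.56, -1.24)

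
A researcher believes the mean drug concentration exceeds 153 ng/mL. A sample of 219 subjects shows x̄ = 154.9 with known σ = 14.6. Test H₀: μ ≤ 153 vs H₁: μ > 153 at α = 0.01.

z = 1.926. Critical value: 2.33. Fail to reject H₀.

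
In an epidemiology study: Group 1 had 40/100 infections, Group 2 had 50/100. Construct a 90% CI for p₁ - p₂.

p̂₁ = 0.4, p̂₂ = 0.5. Difference = -0.1. CI = (-0.215, 0.015)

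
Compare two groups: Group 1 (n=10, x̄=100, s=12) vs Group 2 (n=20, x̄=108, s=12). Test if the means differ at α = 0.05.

Pooled sp = 12.0. t = -1.721, df = 28. Critical t = ±2.048. Fail to reject H₀.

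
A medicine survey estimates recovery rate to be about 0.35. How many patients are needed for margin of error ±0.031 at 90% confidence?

n = z²p(1-p)/E² = 1.645²×0.35×0.65/0.031² = 640.6 → n = 641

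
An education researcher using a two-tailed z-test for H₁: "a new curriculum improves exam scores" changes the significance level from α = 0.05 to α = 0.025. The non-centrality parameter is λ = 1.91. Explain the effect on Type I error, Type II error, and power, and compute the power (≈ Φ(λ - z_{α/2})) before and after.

Decreasing α from 0.05 to 0.025:
• Type I error rate decreases (α is the Type I rate by definition).
• Critical value moves from z_{α/2} = 1.96 to 2.241, so power = Φ(λ - z_{α/2}) goes from Φ(1.91 - 1.96) = 0.48 to Φ(1.91 - 2.241) = 0.37.
• Type II error rate β = 1 - power therefore increases (0.52 → 0.63).
Appropriate when false positives are costly — here, adopting a curriculum that gives no real benefit — disruption for nothing.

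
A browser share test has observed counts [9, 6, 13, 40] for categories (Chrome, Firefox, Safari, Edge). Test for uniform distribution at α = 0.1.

Expected = 17 each. χ² = Σ(O-E)²/E = 42.941. df = 3, critical value = 6.251. Reject H₀.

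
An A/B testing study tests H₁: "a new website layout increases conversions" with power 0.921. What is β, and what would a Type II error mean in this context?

β = 1 - power = 1 - 0.921 = 0.079. A Type II error is failing to reject H₀ when H₀ is false (false negative) — here, failing to conclude that a new website layout increases conversions when in fact it is true. Consequence: discarding a layout that would have improved conversions — lost revenue.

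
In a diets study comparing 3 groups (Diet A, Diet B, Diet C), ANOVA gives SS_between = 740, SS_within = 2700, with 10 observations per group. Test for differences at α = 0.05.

df_between = 2, df_within = 27. F = MS_between/MS_within = 370.0/100.0 = 3.7. F_crit ≈ 3.354. Reject H₀. At least one mean differs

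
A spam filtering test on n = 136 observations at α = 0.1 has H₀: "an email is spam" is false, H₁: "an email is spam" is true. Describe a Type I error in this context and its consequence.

Type I error: rejecting H₀ when it is true — concluding that an email is spam when in fact it is not. Consequence: a legitimate email is sent to the spam folder and the user misses it.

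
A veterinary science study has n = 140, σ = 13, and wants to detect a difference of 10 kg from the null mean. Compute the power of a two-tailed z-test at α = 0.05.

SE = σ/√n = 13/√140 = 1.099. Non-centrality λ = d/SE = 10/1.099 = 9.102. Power ≈ Φ(λ - z_{α/2}) = Φ(9.102 - 1.96) = Φ(7.142) = 1.0.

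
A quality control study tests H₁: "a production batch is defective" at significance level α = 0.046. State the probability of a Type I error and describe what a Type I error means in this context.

P(Type I error) = α = 0.046. A Type I error is rejecting H₀ when H₀ is actually true (false positive) — here, concluding that a production batch is defective when in fact this is not the case. Consequence: scrapping a good batch — wasted material and cost for no reason.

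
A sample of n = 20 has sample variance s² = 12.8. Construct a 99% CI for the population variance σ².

df = 19. χ²_{0.005} = 38.582, χ²_{0.995} = 6.844. CI for σ² = ((n-1)s²/χ²_{α/2}, (n-1)s²/χ²_{1-α/2}) = (19·12.8/38.582, 19·12.8/6.844) = (6.3, 35.53)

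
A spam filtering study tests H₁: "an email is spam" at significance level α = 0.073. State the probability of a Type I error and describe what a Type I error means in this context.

P(Type I error) = α = 0.073. A Type I error is rejecting H₀ when H₀ is actually true (false positive) — here, concluding that an email is spam when in fact this is not the case. Consequence: a legitimate email is sent to the spam folder and the user misses it.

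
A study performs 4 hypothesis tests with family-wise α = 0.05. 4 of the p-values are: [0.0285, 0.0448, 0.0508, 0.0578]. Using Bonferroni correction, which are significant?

Bonferroni α = 0.05/4 = 0.0125. None of the given p-values are significant.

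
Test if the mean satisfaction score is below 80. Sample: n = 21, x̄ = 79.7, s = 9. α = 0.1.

t = (79.7 - 80)/(9/√21) = -0.153, df = 20. Critical t = -1.325. Fail to reject H₀.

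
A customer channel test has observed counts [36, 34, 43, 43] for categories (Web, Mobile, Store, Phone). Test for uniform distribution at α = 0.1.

Expected = 39 each. χ² = Σ(O-E)²/E = 1.692. df = 3, critical value = 6.251. Fail to reject H₀.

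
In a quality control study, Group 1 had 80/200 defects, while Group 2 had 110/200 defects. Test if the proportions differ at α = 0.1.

p̂₁ = 0.4, p̂₂ = 0.55, pooled p̂ = 0.475. z = -3.004. Critical: ±1.645. Reject H₀.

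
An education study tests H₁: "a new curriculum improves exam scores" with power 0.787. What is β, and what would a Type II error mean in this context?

β = 1 - power = 1 - 0.787 = 0.213. A Type II error is failing to reject H₀ when H₀ is false (false negative) — here, failing to conclude that a new curriculum improves exam scores when in fact it is true. Consequence: keeping the old curriculum when the new one would have helped students.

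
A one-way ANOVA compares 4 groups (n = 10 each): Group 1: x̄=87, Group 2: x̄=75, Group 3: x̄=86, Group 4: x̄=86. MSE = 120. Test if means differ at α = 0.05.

Grand mean = 83.5. SS_between = 970.0, MS_between = 323.33. F = 2.694, F_crit ≈ 2.866. Fail to reject H₀.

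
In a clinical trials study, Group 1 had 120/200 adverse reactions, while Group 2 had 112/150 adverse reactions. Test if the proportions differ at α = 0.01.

p̂₁ = 0.6, p̂₂ = 0.747, pooled p̂ = 0.663. z = -2.872. Critical: ±2.576. Reject H₀.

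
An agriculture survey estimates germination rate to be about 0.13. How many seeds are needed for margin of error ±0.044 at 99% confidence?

n = z²p(1-p)/E² = 2.576²×0.13×0.87/0.044² = 387.7 → n = 388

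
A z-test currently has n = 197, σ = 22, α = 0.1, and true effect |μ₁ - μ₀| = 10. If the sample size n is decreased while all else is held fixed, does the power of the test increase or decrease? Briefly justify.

Power decreases: a smaller n inflates the standard error σ/√n, pulling the sampling distribution under H₁ back toward the critical value.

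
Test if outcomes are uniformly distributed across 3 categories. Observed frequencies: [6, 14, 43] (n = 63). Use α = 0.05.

Expected = 21 each. χ² = Σ(O-E)²/E = 36.095. df = 2, critical value = 5.991. Reject H₀.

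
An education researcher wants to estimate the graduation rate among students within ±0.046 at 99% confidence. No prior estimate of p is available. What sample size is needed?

Conservative approach: use p = 0.5 (maximizes p(1-p) = 0.25). n = z²(0.25)/E² = 2.576²×0.25/0.046² = 784.0 → n = 784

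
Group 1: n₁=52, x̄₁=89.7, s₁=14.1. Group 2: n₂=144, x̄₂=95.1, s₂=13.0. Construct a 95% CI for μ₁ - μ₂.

Difference = -5.4. SE = √(14.1²/52 + 13.0²/144) = 2.235. CI = (-9.78, -1.02)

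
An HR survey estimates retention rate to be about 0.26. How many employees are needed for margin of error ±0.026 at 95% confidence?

n = z²p(1-p)/E² = 1.96²×0.26×0.74/0.026² = 1093.4 → n = 1094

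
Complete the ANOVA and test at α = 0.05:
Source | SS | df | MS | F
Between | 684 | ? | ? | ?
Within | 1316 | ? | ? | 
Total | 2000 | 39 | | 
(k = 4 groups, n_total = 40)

df_between = 3, df_within = 36. MS_between = 228.0, MS_within = 36.56. F = 6.237, F_crit ≈ 2.866. Reject H₀.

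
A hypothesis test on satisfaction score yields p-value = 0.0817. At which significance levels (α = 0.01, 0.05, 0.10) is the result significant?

p = 0.0817. Significant at: α = 0.1.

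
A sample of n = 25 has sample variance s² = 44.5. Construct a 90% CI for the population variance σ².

df = 24. χ²_{0.05} = 36.415, χ²_{0.95} = 13.848. CI for σ² = ((n-1)s²/χ²_{α/2}, (n-1)s²/χ²_{1-α/2}) = (24·44.5/36.415, 24·44.5/13.848) = (29.33, 77.12)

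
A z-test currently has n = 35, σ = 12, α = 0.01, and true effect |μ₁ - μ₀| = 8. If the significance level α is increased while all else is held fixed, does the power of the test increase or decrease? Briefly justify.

Power increases: a larger α lowers the critical value, so more of the H₁ sampling distribution falls in the rejection region.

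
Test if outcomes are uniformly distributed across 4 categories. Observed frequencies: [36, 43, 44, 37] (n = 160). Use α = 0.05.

Expected = 40 each. χ² = Σ(O-E)²/E = 1.25. df = 3, critical value = 7.815. Fail to reject H₀.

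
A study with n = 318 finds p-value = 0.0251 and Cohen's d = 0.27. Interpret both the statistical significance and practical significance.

Statistically significant (p = 0.0251 < 0.05). Cohen's d = 0.27 indicates a small effect size. Both statistical and practical significance should be considered.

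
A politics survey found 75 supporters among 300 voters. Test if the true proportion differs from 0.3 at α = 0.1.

p̂ = 0.25, p₀ = 0.3. z = (p̂ - p₀)/√(p₀(1-p₀)/n) = -1.89. Critical: ±1.645. Reject H₀.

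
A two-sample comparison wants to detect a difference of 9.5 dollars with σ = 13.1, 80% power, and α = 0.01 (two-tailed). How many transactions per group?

n per group = 2(z_α/2 + z_β)²σ²/d² = 2×(2.576 + 0.84)²×13.1²/9.5² = 44.4 → n = 45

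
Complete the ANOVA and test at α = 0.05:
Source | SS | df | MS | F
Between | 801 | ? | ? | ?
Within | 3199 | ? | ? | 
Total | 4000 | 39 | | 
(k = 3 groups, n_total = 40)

df_between = 2, df_within = 37. MS_between = 400.5, MS_within = 86.46. F = 4.632, F_crit ≈ 3.252. Reject H₀.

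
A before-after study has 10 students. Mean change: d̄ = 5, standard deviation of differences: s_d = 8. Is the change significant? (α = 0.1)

t = d̄/(s_d/√n) = 5/(8/√10) = 1.976. df = 9, critical t = ±1.833. Reject H₀.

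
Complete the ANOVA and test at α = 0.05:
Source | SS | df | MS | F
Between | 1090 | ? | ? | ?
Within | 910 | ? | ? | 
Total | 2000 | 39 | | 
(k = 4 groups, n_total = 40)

df_between = 3, df_within = 36. MS_between = 363.33, MS_within = 25.28. F = 14.374, F_crit ≈ 2.866. Reject H₀.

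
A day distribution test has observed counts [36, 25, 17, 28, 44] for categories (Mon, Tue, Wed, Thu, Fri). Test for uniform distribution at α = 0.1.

Expected = 30 each. χ² = Σ(O-E)²/E = 14.333. df = 4, critical value = 7.779. Reject H₀.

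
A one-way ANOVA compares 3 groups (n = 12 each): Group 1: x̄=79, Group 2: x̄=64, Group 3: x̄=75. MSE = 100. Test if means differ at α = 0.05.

Grand mean = 72.67. SS_between = 1448.0, MS_between = 724.0. F = 7.24, F_crit ≈ 3.285. Reject H₀.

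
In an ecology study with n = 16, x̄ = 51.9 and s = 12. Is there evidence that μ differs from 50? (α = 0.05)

t = (x̄ - μ₀)/(s/√n) = (51.9 - 50)/(12/√16) = 0.633. df = 15, critical t = ±2.131. Fail to reject H₀.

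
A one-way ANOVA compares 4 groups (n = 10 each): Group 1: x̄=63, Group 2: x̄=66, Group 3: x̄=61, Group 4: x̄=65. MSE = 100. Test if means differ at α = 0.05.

Grand mean = 63.75. SS_between = 147.5, MS_between = 49.17. F = 0.492, F_crit ≈ 2.866. Fail to reject H₀.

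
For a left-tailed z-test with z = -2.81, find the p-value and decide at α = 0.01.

p = P(Z < -2.81) = Φ(-2.81) ≈ 0.0025. Since p < 0.01, reject H₀ (significant) at α = 0.01.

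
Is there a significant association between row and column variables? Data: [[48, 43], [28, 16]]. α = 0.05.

χ² = 1.429. df = 1, critical = 3.841. Fail to reject H₀. No evidence of dependence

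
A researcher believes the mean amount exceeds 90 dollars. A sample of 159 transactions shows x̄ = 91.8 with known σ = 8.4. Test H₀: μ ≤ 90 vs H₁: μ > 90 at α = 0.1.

z = 2.702. Critical value: 1.28. Reject H₀.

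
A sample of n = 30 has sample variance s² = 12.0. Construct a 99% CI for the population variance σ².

df = 29. χ²_{0.005} = 52.336, χ²_{0.995} = 13.121. CI for σ² = ((n-1)s²/χ²_{α/2}, (n-1)s²/χ²_{1-α/2}) = (29·12.0/52.336, 29·12.0/13.121) = (6.65, 26.52)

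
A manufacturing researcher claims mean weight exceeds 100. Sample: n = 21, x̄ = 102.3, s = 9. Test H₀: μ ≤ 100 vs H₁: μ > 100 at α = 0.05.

t = (102.3 - 100)/(9/√21) = 1.171, df = 20. Critical t = 1.725. Fail to reject H₀.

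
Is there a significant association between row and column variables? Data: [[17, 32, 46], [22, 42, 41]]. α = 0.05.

χ² = 1.784. df = 2, critical = 5.991. Fail to reject H₀. No evidence of dependence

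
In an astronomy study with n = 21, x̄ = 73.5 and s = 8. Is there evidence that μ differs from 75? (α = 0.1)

t = (x̄ - μ₀)/(s/√n) = (73.5 - 75)/(8/√21) = -0.859. df = 20, critical t = ±1.725. Fail to reject H₀.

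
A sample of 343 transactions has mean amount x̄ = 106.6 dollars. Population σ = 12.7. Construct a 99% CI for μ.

CI = x̄ ± z*(σ/√n) = 106.6 ± 2.576(12.7/√343) = 106.6 ± 1.77 = (104.83, 108.37)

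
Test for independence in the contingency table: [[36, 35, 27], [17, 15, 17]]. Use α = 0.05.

χ² = 0.845. df = 2, critical = 5.991. Fail to reject H₀. No evidence of dependence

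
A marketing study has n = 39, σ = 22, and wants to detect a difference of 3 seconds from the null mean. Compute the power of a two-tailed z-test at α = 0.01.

SE = σ/√n = 22/√39 = 3.523. Non-centrality λ = d/SE = 3/3.523 = 0.852. Power ≈ Φ(λ - z_{α/2}) = Φ(0.852 - 2.576) = Φ(-1.724) = 0.042.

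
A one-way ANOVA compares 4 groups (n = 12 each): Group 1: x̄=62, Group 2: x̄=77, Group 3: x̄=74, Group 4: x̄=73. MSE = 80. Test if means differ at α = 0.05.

Grand mean = 71.5. SS_between = 1548.0, MS_between = 516.0. F = 6.45, F_crit ≈ 2.816. Reject H₀.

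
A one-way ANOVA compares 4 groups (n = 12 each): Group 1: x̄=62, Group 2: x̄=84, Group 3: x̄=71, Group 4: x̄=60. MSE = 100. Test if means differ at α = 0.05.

Grand mean = 69.25. SS_between = 4305.0, MS_between = 1435.0. F = 14.35, F_crit ≈ 2.816. Reject H₀.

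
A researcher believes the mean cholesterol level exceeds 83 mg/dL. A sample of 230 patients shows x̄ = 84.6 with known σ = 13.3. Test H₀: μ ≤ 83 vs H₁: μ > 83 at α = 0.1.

z = 1.824. Critical value: 1.28. Reject H₀.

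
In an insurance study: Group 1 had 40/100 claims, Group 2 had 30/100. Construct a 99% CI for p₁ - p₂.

p̂₁ = 0.4, p̂₂ = 0.3. Difference = 0.1. CI = (-0.073, 0.273)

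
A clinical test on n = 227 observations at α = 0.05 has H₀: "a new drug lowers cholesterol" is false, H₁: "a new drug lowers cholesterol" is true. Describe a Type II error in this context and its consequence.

Type II error: failing to reject H₀ when it is false — concluding that a new drug lowers cholesterol is not supported when in fact it is. Consequence: shelving an effective drug — patients miss out on a treatment that would have helped.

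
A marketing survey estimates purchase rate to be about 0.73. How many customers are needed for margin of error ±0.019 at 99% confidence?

n = z²p(1-p)/E² = 2.576²×0.73×0.27/0.019² = 3623.02 → n = 3624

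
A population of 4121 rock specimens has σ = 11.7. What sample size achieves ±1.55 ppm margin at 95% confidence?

Without FPC: n₀ = (1.96×11.7/1.55)² = 218.887. With FPC: n = n₀N/(n₀+N-1) = 207.9 → n = 208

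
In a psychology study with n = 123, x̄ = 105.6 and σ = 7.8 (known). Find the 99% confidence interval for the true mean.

CI = x̄ ± z*(σ/√n) = 105.6 ± 2.576(7.8/√123) = 105.6 ± 1.81 = (103.79, 107.41)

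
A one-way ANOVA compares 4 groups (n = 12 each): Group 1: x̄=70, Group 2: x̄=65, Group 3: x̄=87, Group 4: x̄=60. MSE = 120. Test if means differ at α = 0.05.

Grand mean = 70.5. SS_between = 4956.0, MS_between = 1652.0. F = 13.767, F_crit ≈ 2.816. Reject H₀.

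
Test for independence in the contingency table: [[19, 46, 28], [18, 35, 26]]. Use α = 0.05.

χ² = 0.458. df = 2, critical = 5.991. Fail to reject H₀. No evidence of dependence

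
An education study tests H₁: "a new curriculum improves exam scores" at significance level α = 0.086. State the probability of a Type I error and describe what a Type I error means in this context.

P(Type I error) = α = 0.086. A Type I error is rejecting H₀ when H₀ is actually true (false positive) — here, concluding that a new curriculum improves exam scores when in fact this is not the case. Consequence: adopting a curriculum that gives no real benefit — disruption for nothing.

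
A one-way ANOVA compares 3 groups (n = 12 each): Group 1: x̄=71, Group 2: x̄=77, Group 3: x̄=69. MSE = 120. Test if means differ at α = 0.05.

Grand mean = 72.33. SS_between = 416.0, MS_between = 208.0. F = 1.733, F_crit ≈ 3.285. Fail to reject H₀.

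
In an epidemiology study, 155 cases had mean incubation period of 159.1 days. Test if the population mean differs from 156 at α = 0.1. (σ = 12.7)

z = (x̄ - μ₀)/(σ/√n) = (159.1 - 156)/(12.7/√155) = 3.039. Critical value: ±1.645. Since |3.039| > 1.645, Reject H₀.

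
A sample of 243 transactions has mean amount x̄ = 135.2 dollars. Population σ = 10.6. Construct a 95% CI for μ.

CI = x̄ ± z*(σ/√n) = 135.2 ± 1.96(10.6/√243) = 135.2 ± 1.33 = (133.87, 136.53)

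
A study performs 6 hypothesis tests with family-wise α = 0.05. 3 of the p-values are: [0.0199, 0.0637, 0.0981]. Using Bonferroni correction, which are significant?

Bonferroni α = 0.05/6 = 0.00833. None of the given p-values are significant.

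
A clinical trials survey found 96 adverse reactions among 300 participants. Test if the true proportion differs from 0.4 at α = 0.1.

p̂ = 0.32, p₀ = 0.4. z = (p̂ - p₀)/√(p₀(1-p₀)/n) = -2.828. Critical: ±1.645. Reject H₀.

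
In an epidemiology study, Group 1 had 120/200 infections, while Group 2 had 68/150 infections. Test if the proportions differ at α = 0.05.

p̂₁ = 0.6, p̂₂ = 0.453, pooled p̂ = 0.537. z = 2.723. Critical: ±1.96. Reject H₀.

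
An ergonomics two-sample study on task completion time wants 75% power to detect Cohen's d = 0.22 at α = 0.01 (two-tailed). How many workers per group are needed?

z_{α/2} = 2.576, z_β = Φ⁻¹(0.75) = 0.674. For small effect (d = 0.22): n per group = 2(z_{α/2} + z_β)²/d² = 2(2.576 + 0.674)²/0.22² = 436.5 → 437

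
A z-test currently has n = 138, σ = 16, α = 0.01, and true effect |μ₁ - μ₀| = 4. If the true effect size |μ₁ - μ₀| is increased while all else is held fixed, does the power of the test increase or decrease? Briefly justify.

Power increases: a larger true effect increases the non-centrality λ = |μ₁ - μ₀|/(σ/√n).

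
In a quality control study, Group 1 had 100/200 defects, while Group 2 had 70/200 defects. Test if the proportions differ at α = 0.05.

p̂₁ = 0.5, p̂₂ = 0.35, pooled p̂ = 0.425. z = 3.034. Critical: ±1.96. Reject H₀.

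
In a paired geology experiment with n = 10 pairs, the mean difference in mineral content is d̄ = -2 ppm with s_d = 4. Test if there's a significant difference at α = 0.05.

t = d̄/(s_d/√n) = -2/(4/√10) = -1.581. df = 9, critical t = ±2.262. Fail to reject H₀.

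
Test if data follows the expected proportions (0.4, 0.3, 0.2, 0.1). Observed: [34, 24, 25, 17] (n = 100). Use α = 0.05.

Expected: [40.0, 30.0, 20.0, 10.0]. χ² = 8.25. df = 3, critical = 7.815. Reject H₀.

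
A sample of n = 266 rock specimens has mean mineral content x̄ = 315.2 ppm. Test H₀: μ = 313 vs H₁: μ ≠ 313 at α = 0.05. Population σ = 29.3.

z = (x̄ - μ₀)/(σ/√n) = (315.2 - 313)/(29.3/√266) = 1.225. Critical value: ±1.96. Since |1.225| ≤ 1.96, Fail to reject H₀.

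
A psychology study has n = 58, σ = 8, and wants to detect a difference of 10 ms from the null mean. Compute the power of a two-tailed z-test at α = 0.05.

SE = σ/√n = 8/√58 = 1.05. Non-centrality λ = d/SE = 10/1.05 = 9.52. Power ≈ Φ(λ - z_{α/2}) = Φ(9.52 - 1.96) = Φ(7.56) = 1.0.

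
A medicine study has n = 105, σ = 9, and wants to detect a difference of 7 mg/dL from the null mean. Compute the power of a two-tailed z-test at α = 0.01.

SE = σ/√n = 9/√105 = 0.878. Non-centrality λ = d/SE = 7/0.878 = 7.97. Power ≈ Φ(λ - z_{α/2}) = Φ(7.97 - 2.576) = Φ(5.394) = 1.0.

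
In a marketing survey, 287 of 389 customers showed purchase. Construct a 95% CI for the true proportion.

p̂ = 0.738. CI = p̂ ± z*√(p̂(1-p̂)/n) = (0.694, 0.781)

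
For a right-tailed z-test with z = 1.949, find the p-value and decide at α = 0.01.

p = P(Z > 1.949) = 1 - Φ(1.949) ≈ 0.0256. Since p ≥ 0.01, fail to reject H₀ (not significant) at α = 0.01.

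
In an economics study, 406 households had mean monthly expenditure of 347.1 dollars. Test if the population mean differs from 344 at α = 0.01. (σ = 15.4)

z = (x̄ - μ₀)/(σ/√n) = (347.1 - 344)/(15.4/√406) = 4.056. Critical value: ±2.576. Since |4.056| > 2.576, Reject H₀.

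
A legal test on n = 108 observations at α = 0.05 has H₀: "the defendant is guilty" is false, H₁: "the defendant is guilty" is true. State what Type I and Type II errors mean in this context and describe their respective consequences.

Type I (false positive): concluding that the defendant is guilty when it is not — convicting an innocent person. Type II (false negative): failing to conclude that the defendant is guilty when it is — acquitting a guilty person. Which is costlier depends on domain priorities and is a judgement call rather than a statistical fact.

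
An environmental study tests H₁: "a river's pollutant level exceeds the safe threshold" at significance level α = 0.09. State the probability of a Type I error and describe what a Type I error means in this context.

P(Type I error) = α = 0.09. A Type I error is rejecting H₀ when H₀ is actually true (false positive) — here, concluding that a river's pollutant level exceeds the safe threshold when in fact this is not the case. Consequence: shutting down a compliant factory unnecessarily.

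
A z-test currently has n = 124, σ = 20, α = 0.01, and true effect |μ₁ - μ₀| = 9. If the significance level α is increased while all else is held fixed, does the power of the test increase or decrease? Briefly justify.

Power increases: a larger α lowers the critical value, so more of the H₁ sampling distribution falls in the rejection region.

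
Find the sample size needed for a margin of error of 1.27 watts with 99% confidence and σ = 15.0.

n = (z*σ/E)² = (2.576×15.0/1.27)² = 925.7 → n = 926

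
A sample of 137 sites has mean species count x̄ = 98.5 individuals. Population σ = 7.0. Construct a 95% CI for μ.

CI = x̄ ± z*(σ/√n) = 98.5 ± 1.96(7.0/√137) = 98.5 ± 1.17 = (97.33, 99.67)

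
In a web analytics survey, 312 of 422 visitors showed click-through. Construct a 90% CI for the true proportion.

p̂ = 0.739. CI = p̂ ± z*√(p̂(1-p̂)/n) = (0.704, 0.774)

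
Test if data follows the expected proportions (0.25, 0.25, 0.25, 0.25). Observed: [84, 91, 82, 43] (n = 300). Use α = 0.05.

Expected: [75.0, 75.0, 75.0, 75.0]. χ² = 18.8. df = 3, critical = 7.815. Reject H₀.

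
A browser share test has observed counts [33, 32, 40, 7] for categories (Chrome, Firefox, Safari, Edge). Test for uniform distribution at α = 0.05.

Expected = 28 each. χ² = Σ(O-E)²/E = 22.357. df = 3, critical value = 7.815. Reject H₀.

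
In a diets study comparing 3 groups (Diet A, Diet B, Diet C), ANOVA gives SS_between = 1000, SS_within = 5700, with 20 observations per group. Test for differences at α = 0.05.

df_between = 2, df_within = 57. F = MS_between/MS_within = 500.0/100.0 = 5.0. F_crit ≈ 3.159. Reject H₀. At least one mean differs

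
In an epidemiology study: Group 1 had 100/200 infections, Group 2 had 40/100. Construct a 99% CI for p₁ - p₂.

p̂₁ = 0.5, p̂₂ = 0.4. Difference = 0.1. CI = (-0.056, 0.256)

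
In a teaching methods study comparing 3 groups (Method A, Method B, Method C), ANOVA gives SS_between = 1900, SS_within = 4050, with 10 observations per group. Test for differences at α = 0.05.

df_between = 2, df_within = 27. F = MS_between/MS_within = 950.0/150.0 = 6.333. F_crit ≈ 3.354. Reject H₀. At least one mean differs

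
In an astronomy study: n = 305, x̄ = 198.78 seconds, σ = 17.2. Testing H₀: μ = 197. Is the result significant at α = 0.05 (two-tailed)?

z = (198.78 - 197)/(17.2/√305) = 1.807. Since |z| ≤ 1.96, not significant at α = 0.05.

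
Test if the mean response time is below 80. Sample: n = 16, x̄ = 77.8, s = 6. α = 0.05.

t = (77.8 - 80)/(6/√16) = -1.467, df = 15. Critical t = -1.753. Fail to reject H₀.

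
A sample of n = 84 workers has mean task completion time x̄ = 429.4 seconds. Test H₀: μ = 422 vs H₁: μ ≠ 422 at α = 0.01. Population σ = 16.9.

z = (x̄ - μ₀)/(σ/√n) = (429.4 - 422)/(16.9/√84) = 4.013. Critical value: ±2.576. Since |4.013| > 2.576, Reject H₀.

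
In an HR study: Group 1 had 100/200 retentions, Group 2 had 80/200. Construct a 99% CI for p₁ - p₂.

p̂₁ = 0.5, p̂₂ = 0.4. Difference = 0.1. CI = (-0.028, 0.228)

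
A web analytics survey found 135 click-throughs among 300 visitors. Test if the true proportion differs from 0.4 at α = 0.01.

p̂ = 0.45, p₀ = 0.4. z = (p̂ - p₀)/√(p₀(1-p₀)/n) = 1.768. Critical: ±2.576. Fail to reject H₀.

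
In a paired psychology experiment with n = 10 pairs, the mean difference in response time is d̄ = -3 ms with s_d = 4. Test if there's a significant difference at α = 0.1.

t = d̄/(s_d/√n) = -3/(4/√10) = -2.372. df = 9, critical t = ±1.833. Reject H₀.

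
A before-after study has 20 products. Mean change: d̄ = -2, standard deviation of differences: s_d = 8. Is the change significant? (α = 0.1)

t = d̄/(s_d/√n) = -2/(8/√20) = -1.118. df = 19, critical t = ±1.729. Fail to reject H₀.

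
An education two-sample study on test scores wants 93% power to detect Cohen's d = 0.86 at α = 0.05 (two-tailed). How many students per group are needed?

z_{α/2} = 1.96, z_β = Φ⁻¹(0.93) = 1.476. For large effect (d = 0.86): n per group = 2(z_{α/2} + z_β)²/d² = 2(1.96 + 1.476)²/0.86² = 31.9 → 32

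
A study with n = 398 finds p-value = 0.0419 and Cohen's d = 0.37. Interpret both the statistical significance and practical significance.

Statistically significant (p = 0.0419 < 0.05). Cohen's d = 0.37 indicates a small effect size. Both statistical and practical significance should be considered.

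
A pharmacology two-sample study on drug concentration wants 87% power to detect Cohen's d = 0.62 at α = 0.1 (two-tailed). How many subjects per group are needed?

z_{α/2} = 1.645, z_β = Φ⁻¹(0.87) = 1.126. For medium effect (d = 0.62): n per group = 2(z_{α/2} + z_β)²/d² = 2(1.645 + 1.126)²/0.62² = 40.0 → 40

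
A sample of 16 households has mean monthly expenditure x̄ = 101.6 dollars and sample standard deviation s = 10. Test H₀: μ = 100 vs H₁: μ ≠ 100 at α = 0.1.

t = (x̄ - μ₀)/(s/√n) = (101.6 - 100)/(10/√16) = 0.64. df = 15, critical t = ±1.753. Fail to reject H₀.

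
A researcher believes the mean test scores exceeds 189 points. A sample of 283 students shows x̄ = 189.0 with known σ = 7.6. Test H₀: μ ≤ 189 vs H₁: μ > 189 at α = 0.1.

z = 0.0. Critical value: 1.28. Fail to reject H₀.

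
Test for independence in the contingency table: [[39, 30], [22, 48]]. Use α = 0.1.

χ² = 8.885. df = 1, critical = 2.706. Reject H₀. Variables are dependent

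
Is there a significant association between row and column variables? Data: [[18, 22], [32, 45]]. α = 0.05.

χ² = 0.127. df = 1, critical = 3.841. Fail to reject H₀. No evidence of dependence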